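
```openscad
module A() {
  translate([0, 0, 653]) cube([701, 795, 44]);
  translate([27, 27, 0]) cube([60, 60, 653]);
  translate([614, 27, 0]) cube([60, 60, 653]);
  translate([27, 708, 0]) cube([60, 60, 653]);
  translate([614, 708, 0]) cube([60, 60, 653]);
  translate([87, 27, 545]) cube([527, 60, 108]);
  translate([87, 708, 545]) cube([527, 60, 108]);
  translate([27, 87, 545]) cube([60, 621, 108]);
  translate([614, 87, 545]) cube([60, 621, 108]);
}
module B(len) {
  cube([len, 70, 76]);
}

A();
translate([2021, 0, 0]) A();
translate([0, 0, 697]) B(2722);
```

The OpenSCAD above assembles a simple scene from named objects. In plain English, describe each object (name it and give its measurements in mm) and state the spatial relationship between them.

A is a table with a 701×795 mm rectangular top, 44 mm thick, top surface at z = 697 mm, supported by four 60×60 mm square legs, each inset 27 mm from the nearest pair of top edges, running from the floor. Four apron rails, 60 mm thick and 108 mm tall, run between adjacent legs with their top edges flush with the underside of the top and their outer faces flush with the legs' outer faces.

B is a rectangular beam 2722 mm long (x), 70 mm deep (y), 76 mm thick (z).

The beam spans the tops of two tables placed 1320 mm apart, resting at z = 697 mm.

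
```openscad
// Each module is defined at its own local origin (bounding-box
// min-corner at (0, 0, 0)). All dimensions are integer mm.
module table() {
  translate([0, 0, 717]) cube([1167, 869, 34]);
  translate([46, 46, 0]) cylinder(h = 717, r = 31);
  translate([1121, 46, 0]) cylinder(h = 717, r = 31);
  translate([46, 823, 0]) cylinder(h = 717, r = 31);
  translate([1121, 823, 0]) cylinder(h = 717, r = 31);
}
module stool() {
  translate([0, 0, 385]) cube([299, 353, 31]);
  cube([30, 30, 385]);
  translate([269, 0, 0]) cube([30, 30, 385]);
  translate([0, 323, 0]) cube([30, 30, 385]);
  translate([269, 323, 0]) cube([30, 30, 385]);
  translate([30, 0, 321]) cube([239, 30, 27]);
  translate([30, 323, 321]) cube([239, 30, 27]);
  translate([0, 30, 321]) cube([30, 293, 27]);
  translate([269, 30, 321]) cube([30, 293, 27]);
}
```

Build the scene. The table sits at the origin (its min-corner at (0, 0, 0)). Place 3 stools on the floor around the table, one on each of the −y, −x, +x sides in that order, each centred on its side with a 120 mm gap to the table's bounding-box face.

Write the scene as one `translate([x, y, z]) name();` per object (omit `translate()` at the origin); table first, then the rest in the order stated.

table();
translate([434, -473, 0]) stool();
translate([-419, 258, 0]) stool();
translate([1287, 258, 0]) stool();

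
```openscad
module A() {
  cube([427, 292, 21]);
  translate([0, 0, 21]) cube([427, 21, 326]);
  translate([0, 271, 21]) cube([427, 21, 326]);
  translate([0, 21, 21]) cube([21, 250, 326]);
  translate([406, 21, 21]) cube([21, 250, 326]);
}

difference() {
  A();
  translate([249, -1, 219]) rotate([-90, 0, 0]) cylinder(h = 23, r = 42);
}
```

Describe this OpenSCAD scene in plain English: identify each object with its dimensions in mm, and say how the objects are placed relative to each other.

A is an open-topped rectangular box: outside dimensions 427×292×347 mm, with a uniform wall and base thickness of 21 mm. The base is a full 427×292 slab on the floor; four walls sit on top of the base. The front and back walls (the −y and +y sides) span the full width; the two side walls fit between them.

The open box has a circular hole of radius 42 mm through its front wall, centred at (x = 249, z = 219).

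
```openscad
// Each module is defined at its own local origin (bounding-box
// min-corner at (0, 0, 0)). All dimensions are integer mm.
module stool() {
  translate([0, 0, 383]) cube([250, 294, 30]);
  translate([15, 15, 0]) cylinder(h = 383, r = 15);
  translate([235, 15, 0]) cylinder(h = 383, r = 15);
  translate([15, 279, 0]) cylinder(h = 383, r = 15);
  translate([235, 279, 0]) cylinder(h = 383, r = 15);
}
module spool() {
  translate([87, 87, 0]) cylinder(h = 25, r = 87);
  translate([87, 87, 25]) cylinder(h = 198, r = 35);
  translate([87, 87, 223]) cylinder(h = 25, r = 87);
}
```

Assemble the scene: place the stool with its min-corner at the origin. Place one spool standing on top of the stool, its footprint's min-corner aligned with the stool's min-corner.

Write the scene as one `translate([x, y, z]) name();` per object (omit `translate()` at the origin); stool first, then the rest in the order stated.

stool();
translate([0, 0, 413]) spool();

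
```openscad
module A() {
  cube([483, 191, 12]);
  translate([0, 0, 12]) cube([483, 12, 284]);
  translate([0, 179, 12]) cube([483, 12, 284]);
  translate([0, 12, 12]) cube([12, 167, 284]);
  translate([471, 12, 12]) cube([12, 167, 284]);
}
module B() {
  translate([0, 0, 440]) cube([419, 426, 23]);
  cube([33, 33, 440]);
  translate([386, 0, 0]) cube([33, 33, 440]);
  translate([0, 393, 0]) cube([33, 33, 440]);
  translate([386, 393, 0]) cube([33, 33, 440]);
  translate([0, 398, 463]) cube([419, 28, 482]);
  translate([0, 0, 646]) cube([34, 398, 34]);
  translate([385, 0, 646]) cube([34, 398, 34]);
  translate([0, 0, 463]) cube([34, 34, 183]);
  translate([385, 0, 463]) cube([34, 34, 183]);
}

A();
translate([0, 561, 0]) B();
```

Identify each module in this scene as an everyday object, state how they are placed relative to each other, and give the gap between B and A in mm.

The chair's nearest face is 370 mm from the open box's +y face.

A is an open box. B is a chair. The chair is on the floor beside the open box on its +y side. The gap between the chair and the open box is 370 mm.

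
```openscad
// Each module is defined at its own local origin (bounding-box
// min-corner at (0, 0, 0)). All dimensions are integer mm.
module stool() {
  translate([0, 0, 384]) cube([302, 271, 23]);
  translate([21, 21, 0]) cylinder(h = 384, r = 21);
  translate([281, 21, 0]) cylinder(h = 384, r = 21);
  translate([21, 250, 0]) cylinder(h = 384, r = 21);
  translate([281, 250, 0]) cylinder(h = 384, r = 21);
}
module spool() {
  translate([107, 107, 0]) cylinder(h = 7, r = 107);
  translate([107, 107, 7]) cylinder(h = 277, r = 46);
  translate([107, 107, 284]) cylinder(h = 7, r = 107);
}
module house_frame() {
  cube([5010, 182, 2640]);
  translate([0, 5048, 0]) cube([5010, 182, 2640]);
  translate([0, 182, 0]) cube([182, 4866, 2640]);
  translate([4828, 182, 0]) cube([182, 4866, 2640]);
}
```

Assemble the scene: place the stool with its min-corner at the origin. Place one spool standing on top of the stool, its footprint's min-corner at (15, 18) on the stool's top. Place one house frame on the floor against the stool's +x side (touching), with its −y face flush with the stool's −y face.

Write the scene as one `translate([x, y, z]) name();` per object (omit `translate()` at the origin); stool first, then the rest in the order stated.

stool();
translate([15, 18, 407]) spool();
translate([302, 0, 0]) house_frame();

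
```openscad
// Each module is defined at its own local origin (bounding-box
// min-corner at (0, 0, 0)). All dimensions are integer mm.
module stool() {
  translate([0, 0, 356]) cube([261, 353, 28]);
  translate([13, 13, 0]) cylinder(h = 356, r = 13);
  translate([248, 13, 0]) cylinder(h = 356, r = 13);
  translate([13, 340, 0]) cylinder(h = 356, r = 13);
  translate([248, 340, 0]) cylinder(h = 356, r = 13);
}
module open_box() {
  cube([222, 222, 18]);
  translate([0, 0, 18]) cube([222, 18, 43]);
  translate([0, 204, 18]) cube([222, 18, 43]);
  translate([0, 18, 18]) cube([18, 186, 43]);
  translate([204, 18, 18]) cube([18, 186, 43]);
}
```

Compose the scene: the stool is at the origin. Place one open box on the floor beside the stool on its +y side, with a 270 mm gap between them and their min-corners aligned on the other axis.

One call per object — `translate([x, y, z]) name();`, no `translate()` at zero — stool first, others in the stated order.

stool();
translate([0, 623, 0]) open_box();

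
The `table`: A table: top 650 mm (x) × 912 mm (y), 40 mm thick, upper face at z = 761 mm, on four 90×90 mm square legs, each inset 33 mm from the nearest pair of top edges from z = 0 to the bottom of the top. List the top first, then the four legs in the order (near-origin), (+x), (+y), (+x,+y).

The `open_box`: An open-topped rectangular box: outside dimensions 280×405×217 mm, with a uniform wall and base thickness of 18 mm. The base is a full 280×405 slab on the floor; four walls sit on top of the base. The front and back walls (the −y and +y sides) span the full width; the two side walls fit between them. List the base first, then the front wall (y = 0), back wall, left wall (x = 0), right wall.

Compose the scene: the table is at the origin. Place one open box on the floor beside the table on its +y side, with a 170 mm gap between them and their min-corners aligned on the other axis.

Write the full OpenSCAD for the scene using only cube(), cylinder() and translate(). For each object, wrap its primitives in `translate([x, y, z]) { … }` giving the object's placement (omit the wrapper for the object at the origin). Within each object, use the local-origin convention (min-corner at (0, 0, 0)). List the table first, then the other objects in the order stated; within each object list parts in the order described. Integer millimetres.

translate([0, 0, 721]) cube([650, 912, 40]);
translate([33, 33, 0]) cube([90, 90, 721]);
translate([527, 33, 0]) cube([90, 90, 721]);
translate([33, 789, 0]) cube([90, 90, 721]);
translate([527, 789, 0]) cube([90, 90, 721]);
translate([0, 1082, 0]) {
  cube([280, 405, 18]);
  translate([0, 0, 18]) cube([280, 18, 199]);
  translate([0, 387, 18]) cube([280, 18, 199]);
  translate([0, 18, 18]) cube([18, 369, 199]);
  translate([262, 18, 18]) cube([18, 369, 199]);
}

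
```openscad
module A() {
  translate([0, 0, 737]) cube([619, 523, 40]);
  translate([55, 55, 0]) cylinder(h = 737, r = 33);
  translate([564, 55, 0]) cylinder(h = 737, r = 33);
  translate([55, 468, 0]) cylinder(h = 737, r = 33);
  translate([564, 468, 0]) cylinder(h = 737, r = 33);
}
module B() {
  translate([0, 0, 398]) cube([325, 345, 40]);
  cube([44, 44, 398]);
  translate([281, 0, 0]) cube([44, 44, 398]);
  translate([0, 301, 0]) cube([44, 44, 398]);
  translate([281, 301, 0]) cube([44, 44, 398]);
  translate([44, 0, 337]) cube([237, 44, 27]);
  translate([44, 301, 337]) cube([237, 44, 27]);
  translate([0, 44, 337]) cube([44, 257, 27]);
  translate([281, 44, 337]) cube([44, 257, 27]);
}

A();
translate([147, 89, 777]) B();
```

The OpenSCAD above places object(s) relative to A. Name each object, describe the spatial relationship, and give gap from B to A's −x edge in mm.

The stool's min-x is at 147; the table's min-x is 0; gap = 147 mm.

A is a table. B is a stool. The stool is on top of the table, centred. The gap from the stool to the table's −x edge is 147 mm.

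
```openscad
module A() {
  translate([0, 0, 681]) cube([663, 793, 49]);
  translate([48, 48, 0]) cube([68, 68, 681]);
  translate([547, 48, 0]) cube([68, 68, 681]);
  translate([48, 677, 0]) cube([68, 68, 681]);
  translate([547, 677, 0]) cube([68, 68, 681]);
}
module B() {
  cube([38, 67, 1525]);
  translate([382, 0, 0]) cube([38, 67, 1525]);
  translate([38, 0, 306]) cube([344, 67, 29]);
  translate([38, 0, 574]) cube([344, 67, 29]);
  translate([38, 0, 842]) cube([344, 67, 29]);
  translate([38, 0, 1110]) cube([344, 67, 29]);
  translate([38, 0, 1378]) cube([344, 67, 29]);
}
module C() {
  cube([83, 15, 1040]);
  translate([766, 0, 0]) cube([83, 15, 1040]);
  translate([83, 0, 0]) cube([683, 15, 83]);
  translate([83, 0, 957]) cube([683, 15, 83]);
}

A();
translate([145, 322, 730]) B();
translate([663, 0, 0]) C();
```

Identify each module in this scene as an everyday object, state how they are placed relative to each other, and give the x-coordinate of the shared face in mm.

A is a table. B is a ladder. C is a picture frame. The ladder is on top of the table. The picture frame is against the table's +x side, with their −y faces flush. The x-coordinate of the shared face is 663 mm.

The table's +x face and the picture frame's −x face are both at x = 663 mm.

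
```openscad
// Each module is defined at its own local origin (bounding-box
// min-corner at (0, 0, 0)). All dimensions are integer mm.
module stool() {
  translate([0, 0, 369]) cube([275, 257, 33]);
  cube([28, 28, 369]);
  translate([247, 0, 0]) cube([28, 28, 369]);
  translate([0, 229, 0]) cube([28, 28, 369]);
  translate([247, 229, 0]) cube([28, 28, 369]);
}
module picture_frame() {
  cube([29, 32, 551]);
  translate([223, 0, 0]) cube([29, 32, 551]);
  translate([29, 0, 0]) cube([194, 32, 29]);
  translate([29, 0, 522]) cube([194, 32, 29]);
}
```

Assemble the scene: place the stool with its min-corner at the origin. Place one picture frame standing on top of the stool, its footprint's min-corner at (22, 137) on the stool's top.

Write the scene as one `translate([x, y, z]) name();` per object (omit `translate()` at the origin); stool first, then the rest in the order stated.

stool();
translate([22, 137, 402]) picture_frame();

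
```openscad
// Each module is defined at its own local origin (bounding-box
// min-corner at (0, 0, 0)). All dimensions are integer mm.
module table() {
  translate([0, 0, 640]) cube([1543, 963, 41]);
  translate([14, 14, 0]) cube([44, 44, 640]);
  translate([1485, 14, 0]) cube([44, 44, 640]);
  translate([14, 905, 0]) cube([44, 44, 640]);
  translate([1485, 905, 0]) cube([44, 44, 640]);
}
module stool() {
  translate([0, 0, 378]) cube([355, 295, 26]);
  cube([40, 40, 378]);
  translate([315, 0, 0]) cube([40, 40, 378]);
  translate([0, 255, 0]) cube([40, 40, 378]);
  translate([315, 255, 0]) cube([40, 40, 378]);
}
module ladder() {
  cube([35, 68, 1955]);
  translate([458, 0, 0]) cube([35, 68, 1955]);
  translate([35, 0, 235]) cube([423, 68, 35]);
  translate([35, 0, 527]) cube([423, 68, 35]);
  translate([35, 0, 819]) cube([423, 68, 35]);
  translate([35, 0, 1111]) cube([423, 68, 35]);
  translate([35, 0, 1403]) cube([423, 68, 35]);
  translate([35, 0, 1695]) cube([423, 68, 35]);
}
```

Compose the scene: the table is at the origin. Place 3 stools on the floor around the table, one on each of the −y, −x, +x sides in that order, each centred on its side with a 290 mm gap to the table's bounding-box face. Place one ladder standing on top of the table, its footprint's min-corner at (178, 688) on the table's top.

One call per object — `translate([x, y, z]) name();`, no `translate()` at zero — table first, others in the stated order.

table();
translate([594, -585, 0]) stool();
translate([-645, 334, 0]) stool();
translate([1833, 334, 0]) stool();
translate([178, 688, 681]) ladder();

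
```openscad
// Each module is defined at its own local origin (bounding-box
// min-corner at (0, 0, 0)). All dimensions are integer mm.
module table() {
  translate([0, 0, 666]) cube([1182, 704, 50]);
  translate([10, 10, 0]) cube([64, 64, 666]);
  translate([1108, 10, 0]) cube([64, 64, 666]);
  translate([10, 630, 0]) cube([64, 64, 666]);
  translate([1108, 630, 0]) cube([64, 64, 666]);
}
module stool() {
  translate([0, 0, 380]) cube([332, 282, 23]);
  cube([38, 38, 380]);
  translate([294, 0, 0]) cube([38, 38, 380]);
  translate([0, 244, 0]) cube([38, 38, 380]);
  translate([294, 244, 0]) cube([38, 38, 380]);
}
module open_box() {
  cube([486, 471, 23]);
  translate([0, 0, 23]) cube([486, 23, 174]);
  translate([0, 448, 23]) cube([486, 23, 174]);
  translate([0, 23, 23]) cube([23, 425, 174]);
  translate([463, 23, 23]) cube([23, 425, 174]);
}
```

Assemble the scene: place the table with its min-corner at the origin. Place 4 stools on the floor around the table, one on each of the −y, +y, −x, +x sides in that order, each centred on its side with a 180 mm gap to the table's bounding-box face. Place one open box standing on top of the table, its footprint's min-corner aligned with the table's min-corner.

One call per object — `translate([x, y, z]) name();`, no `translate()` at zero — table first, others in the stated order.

table();
translate([425, -462, 0]) stool();
translate([425, 884, 0]) stool();
translate([-512, 211, 0]) stool();
translate([1362, 211, 0]) stool();
translate([0, 0, 716]) open_box();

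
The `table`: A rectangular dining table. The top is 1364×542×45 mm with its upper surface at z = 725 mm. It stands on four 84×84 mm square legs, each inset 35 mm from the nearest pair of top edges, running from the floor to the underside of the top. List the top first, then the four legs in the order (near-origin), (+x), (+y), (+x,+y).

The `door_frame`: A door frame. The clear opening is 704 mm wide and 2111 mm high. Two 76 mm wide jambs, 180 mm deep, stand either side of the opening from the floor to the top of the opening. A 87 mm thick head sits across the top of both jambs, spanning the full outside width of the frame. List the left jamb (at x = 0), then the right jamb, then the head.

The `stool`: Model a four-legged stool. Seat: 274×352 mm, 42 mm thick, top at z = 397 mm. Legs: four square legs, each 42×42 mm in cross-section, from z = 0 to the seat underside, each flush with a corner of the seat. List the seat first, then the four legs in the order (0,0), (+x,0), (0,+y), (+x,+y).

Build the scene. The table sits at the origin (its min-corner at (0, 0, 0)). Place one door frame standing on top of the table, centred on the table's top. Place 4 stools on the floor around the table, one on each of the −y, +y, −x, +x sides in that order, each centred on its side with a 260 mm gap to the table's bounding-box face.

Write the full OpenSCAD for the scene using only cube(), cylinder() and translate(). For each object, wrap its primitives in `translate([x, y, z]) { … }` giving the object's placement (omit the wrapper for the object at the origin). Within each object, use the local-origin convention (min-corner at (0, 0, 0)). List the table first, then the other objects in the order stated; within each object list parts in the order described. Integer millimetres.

translate([0, 0, 680]) cube([1364, 542, 45]);
translate([35, 35, 0]) cube([84, 84, 680]);
translate([1245, 35, 0]) cube([84, 84, 680]);
translate([35, 423, 0]) cube([84, 84, 680]);
translate([1245, 423, 0]) cube([84, 84, 680]);
translate([254, 181, 725]) {
  cube([76, 180, 2111]);
  translate([780, 0, 0]) cube([76, 180, 2111]);
  translate([0, 0, 2111]) cube([856, 180, 87]);
}
translate([545, -612, 0]) {
  translate([0, 0, 355]) cube([274, 352, 42]);
  cube([42, 42, 355]);
  translate([232, 0, 0]) cube([42, 42, 355]);
  translate([0, 310, 0]) cube([42, 42, 355]);
  translate([232, 310, 0]) cube([42, 42, 355]);
}
translate([545, 802, 0]) {
  translate([0, 0, 355]) cube([274, 352, 42]);
  cube([42, 42, 355]);
  translate([232, 0, 0]) cube([42, 42, 355]);
  translate([0, 310, 0]) cube([42, 42, 355]);
  translate([232, 310, 0]) cube([42, 42, 355]);
}
translate([-534, 95, 0]) {
  translate([0, 0, 355]) cube([274, 352, 42]);
  cube([42, 42, 355]);
  translate([232, 0, 0]) cube([42, 42, 355]);
  translate([0, 310, 0]) cube([42, 42, 355]);
  translate([232, 310, 0]) cube([42, 42, 355]);
}
translate([1624, 95, 0]) {
  translate([0, 0, 355]) cube([274, 352, 42]);
  cube([42, 42, 355]);
  translate([232, 0, 0]) cube([42, 42, 355]);
  translate([0, 310, 0]) cube([42, 42, 355]);
  translate([232, 310, 0]) cube([42, 42, 355]);
}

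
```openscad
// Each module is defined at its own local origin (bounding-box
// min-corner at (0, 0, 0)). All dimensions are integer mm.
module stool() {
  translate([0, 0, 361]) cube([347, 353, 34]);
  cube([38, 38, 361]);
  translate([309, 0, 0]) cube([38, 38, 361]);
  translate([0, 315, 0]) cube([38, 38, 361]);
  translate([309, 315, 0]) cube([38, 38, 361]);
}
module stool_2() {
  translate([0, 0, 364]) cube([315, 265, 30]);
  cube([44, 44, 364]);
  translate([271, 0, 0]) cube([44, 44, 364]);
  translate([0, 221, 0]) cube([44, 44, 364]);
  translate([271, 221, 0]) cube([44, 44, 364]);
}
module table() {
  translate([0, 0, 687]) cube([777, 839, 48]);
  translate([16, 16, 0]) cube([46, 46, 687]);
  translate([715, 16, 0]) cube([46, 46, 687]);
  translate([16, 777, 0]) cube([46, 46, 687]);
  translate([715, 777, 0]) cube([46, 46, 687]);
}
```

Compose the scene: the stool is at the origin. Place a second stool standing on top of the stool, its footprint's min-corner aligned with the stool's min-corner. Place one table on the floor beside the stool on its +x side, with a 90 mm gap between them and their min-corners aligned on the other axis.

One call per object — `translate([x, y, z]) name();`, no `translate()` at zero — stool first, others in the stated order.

stool();
translate([0, 0, 395]) stool_2();
translate([437, 0, 0]) table();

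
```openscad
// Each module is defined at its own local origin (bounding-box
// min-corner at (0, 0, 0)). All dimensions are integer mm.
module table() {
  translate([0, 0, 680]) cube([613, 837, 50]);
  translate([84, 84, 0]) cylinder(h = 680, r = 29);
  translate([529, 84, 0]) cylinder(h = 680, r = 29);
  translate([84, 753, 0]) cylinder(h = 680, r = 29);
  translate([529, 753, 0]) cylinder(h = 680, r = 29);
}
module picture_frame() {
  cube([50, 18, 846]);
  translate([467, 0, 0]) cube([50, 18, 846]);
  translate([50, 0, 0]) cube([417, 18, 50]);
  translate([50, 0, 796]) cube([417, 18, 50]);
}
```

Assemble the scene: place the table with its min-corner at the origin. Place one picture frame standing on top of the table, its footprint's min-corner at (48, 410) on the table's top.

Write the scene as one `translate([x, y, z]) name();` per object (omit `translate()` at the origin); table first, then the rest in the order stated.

table();
translate([48, 410, 730]) picture_frame();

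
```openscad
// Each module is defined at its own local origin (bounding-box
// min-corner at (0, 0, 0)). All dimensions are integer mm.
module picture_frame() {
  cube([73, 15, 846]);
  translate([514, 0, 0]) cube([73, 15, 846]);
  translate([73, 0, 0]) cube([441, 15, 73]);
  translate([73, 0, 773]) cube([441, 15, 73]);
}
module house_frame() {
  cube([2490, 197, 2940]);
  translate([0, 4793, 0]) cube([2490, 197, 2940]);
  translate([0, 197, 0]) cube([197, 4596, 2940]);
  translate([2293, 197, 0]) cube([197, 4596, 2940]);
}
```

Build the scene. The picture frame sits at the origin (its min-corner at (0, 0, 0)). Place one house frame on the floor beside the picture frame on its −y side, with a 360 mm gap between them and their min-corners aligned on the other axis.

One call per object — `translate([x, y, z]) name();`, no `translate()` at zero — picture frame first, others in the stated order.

picture_frame();
translate([0, -5350, 0]) house_frame();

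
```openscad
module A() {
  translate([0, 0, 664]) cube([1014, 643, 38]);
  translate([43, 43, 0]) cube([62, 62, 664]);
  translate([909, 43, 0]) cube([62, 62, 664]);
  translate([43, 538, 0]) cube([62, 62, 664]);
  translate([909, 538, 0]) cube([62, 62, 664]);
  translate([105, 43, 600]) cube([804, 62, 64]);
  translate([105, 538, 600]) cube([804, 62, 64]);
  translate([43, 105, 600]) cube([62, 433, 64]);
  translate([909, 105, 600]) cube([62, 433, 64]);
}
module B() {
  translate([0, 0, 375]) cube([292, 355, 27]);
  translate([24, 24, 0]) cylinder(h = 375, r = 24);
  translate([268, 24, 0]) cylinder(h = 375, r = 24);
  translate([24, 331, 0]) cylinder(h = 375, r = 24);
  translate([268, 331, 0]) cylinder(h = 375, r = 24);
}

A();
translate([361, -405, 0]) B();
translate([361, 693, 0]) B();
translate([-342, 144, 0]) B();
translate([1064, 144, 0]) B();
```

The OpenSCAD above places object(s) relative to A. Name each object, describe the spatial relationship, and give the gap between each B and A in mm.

A is a table. B is a stool. Four stools sit around the table at the −y, +y, −x, +x sides. The gap between each stool and the table is 50 mm.

Each stool's nearest face is 50 mm from the table's bounding box.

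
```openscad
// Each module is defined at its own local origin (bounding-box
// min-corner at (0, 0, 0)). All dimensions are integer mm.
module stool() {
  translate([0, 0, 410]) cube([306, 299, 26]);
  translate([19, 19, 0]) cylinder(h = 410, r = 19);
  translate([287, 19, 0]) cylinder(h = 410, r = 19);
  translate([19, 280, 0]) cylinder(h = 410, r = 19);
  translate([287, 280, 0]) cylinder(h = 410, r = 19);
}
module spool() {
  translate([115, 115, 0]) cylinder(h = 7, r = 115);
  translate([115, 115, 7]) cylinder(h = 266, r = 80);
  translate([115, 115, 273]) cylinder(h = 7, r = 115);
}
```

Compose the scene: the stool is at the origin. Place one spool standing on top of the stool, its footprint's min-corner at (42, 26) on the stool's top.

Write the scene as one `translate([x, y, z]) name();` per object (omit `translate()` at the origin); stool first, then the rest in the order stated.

stool();
translate([42, 26, 436]) spool();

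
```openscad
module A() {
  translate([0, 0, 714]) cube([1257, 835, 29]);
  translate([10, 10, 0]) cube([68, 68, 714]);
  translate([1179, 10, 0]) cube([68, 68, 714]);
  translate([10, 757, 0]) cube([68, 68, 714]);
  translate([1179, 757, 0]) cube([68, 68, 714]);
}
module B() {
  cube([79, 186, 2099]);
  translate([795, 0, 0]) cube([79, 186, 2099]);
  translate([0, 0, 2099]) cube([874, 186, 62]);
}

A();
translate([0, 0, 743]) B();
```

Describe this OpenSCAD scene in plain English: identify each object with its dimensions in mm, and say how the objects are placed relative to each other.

A is a table: top 1257 mm (x) × 835 mm (y), 29 mm thick, upper face at z = 743 mm, on four 68×68 mm square legs, each inset 10 mm from the nearest pair of top edges, running from z = 0 to the bottom of the top.

B is a door frame. The clear opening is 716 mm wide and 2099 mm high. Two 79 mm wide jambs, 186 mm deep, stand either side of the opening from the floor to the top of the opening. A 62 mm thick head sits across the top of both jambs, spanning the full outside width of the frame.

The door frame is on top of the table.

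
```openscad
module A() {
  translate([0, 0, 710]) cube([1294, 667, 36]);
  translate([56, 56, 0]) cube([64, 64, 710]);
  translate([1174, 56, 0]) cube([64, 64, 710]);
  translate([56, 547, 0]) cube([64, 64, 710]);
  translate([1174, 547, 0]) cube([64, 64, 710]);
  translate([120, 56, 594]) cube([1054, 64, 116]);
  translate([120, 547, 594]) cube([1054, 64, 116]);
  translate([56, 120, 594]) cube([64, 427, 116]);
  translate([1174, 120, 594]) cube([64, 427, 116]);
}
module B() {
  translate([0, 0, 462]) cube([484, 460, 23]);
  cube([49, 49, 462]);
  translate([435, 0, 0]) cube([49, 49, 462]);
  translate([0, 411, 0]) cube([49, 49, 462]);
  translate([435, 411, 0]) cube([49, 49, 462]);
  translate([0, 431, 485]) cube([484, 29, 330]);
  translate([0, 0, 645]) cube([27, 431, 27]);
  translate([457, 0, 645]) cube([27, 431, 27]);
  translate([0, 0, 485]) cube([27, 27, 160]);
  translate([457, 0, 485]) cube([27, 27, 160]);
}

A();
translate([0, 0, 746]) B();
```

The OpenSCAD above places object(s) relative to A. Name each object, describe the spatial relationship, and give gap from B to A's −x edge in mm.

The chair's min-x is at 0; the table's min-x is 0; gap = 0 mm.

A is a table. B is a chair. The chair is on top of the table. The gap from the chair to the table's −x edge is 0 mm.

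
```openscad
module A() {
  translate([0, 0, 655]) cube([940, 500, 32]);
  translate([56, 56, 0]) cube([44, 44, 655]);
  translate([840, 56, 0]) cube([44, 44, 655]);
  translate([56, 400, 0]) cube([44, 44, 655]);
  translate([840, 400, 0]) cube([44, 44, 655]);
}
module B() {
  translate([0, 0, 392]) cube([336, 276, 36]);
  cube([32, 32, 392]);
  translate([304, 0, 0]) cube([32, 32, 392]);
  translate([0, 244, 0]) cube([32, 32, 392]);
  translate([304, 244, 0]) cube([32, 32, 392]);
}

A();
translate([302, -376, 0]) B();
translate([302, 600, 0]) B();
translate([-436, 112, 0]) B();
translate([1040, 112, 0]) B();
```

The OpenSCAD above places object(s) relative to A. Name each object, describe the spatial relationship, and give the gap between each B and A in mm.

A is a table. B is a stool. Four stools sit around the table at the −y, +y, −x, +x sides. The gap between each stool and the table is 100 mm.

Each stool's nearest face is 100 mm from the table's bounding box.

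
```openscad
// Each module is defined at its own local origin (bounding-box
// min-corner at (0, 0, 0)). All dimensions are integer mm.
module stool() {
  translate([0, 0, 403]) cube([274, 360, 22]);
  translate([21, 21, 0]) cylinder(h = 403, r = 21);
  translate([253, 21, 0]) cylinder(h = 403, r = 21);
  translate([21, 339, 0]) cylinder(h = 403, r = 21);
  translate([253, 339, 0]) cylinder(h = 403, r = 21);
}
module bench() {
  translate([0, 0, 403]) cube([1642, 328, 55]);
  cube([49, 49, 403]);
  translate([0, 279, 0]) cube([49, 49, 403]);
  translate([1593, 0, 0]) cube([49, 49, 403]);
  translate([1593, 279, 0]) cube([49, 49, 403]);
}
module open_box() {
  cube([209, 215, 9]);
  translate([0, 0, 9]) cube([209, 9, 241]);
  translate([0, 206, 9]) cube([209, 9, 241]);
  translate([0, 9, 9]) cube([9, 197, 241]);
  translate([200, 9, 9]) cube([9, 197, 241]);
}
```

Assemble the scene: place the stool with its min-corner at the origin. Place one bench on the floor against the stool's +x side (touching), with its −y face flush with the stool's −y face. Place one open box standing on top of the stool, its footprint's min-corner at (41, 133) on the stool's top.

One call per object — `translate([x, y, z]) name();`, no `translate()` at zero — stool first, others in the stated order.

stool();
translate([274, 0, 0]) bench();
translate([41, 133, 425]) open_box();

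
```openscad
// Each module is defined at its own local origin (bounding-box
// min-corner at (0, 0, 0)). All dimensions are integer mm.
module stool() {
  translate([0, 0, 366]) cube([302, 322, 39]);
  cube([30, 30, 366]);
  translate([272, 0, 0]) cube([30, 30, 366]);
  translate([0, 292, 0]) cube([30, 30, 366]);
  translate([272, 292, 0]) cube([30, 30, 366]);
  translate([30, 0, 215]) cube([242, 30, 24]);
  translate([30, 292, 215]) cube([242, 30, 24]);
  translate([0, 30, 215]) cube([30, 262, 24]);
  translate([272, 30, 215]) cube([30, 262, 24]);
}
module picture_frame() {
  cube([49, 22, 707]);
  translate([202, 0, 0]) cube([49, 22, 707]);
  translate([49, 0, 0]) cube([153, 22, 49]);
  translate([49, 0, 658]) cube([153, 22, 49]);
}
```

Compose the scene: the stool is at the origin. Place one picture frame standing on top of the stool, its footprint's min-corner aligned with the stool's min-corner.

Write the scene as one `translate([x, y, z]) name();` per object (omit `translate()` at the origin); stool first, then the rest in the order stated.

stool();
translate([0, 0, 405]) picture_frame();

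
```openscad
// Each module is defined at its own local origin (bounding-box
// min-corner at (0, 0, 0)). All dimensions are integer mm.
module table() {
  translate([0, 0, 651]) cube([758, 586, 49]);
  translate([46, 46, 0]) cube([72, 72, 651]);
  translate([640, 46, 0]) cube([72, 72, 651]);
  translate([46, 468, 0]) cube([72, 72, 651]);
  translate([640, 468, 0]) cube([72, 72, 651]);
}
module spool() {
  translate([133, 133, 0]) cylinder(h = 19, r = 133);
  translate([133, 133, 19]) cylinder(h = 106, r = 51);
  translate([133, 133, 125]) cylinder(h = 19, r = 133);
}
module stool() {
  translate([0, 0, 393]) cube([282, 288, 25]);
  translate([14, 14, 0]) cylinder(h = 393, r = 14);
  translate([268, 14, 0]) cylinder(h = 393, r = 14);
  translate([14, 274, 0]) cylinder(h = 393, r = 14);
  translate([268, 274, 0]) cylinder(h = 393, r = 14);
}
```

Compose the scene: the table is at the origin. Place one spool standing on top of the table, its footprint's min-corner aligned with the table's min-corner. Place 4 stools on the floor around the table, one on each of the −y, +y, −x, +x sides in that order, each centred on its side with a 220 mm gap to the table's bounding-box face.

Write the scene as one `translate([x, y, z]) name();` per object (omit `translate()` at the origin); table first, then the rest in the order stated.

table();
translate([0, 0, 700]) spool();
translate([238, -508, 0]) stool();
translate([238, 806, 0]) stool();
translate([-502, 149, 0]) stool();
translate([978, 149, 0]) stool();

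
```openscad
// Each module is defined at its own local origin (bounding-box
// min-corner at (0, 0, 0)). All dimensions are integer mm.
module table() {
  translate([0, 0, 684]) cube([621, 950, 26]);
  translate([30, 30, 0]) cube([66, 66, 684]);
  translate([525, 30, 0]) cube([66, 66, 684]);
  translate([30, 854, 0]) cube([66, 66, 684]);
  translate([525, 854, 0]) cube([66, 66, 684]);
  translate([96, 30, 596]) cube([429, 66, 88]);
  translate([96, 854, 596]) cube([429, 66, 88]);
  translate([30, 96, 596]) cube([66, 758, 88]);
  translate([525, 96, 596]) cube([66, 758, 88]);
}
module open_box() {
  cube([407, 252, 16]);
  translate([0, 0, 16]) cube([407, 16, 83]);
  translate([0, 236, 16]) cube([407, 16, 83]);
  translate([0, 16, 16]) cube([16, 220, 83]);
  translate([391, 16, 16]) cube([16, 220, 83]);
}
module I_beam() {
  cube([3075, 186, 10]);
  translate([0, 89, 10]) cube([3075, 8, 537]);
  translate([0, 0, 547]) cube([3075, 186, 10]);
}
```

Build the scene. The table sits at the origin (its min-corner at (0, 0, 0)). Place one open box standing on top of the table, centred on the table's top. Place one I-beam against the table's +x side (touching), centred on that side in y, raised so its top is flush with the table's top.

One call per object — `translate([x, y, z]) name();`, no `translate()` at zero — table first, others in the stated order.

table();
translate([107, 349, 710]) open_box();
translate([621, 382, 153]) I_beam();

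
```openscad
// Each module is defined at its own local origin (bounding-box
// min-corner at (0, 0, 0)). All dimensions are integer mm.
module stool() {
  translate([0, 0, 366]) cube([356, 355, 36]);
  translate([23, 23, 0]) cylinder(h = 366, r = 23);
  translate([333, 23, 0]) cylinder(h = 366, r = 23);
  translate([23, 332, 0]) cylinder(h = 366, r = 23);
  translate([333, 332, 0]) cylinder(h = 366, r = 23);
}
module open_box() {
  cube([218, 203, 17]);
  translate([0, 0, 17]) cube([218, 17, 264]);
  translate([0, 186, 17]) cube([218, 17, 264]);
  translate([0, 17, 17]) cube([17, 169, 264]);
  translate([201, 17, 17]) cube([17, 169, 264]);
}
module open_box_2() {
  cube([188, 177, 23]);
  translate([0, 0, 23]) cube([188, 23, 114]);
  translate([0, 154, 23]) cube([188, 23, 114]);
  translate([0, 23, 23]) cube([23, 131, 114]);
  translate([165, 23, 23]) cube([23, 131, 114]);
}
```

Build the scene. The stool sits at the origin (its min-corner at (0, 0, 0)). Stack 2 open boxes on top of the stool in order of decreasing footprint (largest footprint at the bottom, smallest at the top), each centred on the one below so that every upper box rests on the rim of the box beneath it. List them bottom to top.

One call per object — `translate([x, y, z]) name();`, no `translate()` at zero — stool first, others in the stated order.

stool();
translate([69, 76, 402]) open_box();
translate([84, 89, 683]) open_box_2();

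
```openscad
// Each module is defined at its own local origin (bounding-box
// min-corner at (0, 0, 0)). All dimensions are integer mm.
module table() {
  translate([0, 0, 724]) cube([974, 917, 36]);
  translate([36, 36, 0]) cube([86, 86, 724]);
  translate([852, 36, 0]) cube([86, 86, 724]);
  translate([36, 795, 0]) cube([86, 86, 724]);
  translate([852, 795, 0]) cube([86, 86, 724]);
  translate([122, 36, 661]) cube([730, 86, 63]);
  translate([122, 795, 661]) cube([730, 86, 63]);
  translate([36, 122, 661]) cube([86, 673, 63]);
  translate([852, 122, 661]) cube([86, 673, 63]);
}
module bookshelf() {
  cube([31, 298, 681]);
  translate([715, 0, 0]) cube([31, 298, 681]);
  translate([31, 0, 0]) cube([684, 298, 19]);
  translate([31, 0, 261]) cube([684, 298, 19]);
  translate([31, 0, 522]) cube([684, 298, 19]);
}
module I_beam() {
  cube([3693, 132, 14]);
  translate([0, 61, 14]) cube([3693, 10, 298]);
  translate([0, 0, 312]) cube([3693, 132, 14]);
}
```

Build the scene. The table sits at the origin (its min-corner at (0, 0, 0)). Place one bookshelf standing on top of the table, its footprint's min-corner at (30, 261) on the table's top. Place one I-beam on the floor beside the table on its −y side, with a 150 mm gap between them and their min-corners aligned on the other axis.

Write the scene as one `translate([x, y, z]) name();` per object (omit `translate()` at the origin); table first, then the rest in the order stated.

table();
translate([30, 261, 760]) bookshelf();
translate([0, -282, 0]) I_beam();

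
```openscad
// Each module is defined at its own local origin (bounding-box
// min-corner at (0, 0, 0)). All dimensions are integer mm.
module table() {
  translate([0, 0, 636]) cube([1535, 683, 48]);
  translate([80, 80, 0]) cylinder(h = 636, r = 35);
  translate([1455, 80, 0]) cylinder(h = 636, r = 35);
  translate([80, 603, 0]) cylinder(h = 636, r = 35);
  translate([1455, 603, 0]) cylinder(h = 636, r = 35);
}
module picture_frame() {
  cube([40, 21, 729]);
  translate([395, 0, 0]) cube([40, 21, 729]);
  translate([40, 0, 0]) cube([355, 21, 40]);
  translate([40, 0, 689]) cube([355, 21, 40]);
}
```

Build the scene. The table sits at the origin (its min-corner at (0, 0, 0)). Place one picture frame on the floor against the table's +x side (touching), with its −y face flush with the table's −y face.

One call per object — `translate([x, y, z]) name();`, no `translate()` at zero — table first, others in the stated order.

table();
translate([1535, 0, 0]) picture_frame();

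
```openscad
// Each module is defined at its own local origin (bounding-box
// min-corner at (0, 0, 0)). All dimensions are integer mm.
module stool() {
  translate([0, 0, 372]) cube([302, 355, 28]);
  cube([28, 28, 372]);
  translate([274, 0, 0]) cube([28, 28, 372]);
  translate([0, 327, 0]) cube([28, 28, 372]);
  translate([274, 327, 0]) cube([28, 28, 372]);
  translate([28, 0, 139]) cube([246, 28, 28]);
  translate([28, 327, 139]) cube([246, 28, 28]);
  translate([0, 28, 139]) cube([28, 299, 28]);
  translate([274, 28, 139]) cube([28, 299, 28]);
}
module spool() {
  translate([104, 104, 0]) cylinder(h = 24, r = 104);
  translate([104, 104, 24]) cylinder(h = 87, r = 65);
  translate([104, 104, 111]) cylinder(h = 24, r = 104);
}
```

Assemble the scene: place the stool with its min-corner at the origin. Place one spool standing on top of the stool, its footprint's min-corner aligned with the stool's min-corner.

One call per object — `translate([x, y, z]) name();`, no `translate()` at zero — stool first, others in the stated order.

stool();
translate([0, 0, 400]) spool();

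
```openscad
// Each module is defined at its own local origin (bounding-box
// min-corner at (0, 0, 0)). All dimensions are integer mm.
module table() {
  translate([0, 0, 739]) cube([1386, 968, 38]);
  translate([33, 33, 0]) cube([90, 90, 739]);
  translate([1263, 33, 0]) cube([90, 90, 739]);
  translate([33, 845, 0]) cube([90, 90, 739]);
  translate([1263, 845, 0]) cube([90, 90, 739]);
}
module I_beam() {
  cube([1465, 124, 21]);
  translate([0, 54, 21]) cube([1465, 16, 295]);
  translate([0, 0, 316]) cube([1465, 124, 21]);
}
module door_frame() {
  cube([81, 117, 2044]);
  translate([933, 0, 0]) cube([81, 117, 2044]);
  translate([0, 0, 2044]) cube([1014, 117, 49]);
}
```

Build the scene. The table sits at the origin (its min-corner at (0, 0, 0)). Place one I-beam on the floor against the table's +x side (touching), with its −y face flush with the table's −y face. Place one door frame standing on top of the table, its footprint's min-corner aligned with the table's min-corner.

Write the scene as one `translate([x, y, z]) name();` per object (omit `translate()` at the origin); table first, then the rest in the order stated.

table();
translate([1386, 0, 0]) I_beam();
translate([0, 0, 777]) door_frame();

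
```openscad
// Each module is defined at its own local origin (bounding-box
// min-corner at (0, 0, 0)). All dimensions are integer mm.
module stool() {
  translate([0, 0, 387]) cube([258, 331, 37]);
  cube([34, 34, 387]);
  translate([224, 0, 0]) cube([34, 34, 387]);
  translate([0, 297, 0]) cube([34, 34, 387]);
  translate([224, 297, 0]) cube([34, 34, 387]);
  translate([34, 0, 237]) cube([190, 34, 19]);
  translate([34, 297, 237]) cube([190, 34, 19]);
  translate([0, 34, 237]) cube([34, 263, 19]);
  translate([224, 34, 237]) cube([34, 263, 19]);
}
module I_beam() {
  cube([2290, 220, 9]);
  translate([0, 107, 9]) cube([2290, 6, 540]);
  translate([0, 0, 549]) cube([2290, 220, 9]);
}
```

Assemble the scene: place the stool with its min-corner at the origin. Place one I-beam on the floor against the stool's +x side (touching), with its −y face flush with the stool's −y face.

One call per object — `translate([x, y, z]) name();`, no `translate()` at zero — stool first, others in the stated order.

stool();
translate([258, 0, 0]) I_beam();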